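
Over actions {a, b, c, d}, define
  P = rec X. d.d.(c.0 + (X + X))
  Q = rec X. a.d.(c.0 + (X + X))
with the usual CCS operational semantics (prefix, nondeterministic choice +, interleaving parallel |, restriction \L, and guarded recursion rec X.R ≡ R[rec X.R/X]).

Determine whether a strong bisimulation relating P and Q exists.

Reachable graph of P (4 states):
  u0 = rec X. d.d.(c.0 + (X + X)) :: —d→ u1
  u1 = d.(c.0 + ((rec X. d.d.(c.0 + (X + X))) + (rec X. d.d.(c.0 + (X + X))))) :: —d→ u2
  u2 = c.0 + ((rec X. d.d.(c.0 + (X + X))) + (rec X. d.d.(c.0 + (X + X)))) :: —c→ u3, —d→ u1
  u3 = 0 :: ·
Reachable graph of Q (4 states):
  v0 = rec X. a.d.(c.0 + (X + X)) :: —a→ v1
  v1 = d.(c.0 + ((rec X. a.d.(c.0 + (X + X))) + (rec X. a.d.(c.0 + (X + X))))) :: —d→ v2
  v2 = c.0 + ((rec X. a.d.(c.0 + (X + X))) + (rec X. a.d.(c.0 + (X + X)))) :: —a→ v1, —c→ v3
  v3 = 0 :: ·
Bisimilarity quotient blocks:
  B0 = {u0}
  B1 = {u1}
  B2 = {u2}
  B3 = {u3, v3}
  B4 = {v0}
  B5 = {v1}
  B6 = {v2}
u0 ∈ B0, v0 ∈ B4 → different blocks

NO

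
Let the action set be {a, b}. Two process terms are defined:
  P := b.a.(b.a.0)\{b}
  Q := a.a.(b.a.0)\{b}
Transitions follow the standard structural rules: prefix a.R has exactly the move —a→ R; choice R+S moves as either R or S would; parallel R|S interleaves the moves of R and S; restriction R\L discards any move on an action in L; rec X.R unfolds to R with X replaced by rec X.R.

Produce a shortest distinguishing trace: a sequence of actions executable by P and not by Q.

LTS(P): 3 reachable states
  p0 = b.a.(b.a.0)\{b} → --b--▸ p1
  p1 = a.(b.a.0)\{b} → --a--▸ p2
  p2 = (b.a.0)\{b} → ∅
LTS(Q): 3 reachable states
  q0 = a.a.(b.a.0)\{b} → --a--▸ q1
  q1 = a.(b.a.0)\{b} → --a--▸ q2
  q2 = (b.a.0)\{b} → ∅
Trace ⟨b⟩ through P, begin at {p0}:
  [1] b ⇒ {p1}
  P completes σ.
Trace ⟨b⟩ through Q, begin at {q0}:
  [1] b ⇒ ∅  — Q cannot continue

b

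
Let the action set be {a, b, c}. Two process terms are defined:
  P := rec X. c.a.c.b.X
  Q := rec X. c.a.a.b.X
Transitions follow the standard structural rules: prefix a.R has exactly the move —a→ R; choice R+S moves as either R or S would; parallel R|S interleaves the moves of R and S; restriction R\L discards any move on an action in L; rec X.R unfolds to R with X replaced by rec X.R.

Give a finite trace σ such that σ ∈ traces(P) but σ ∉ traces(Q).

P's transition system — 4 states:
  u0 = rec X. c.a.c.b.X → --c--▸ u1
  u1 = a.c.b.(rec X. c.a.c.b.X) → --a--▸ u2
  u2 = c.b.(rec X. c.a.c.b.X) → --c--▸ u3
  u3 = b.(rec X. c.a.c.b.X) → --b--▸ u0
Q's transition system — 4 states:
  v0 = rec X. c.a.a.b.X → --c--▸ v1
  v1 = a.a.b.(rec X. c.a.a.b.X) → --a--▸ v2
  v2 = a.b.(rec X. c.a.a.b.X) → --a--▸ v3
  v3 = b.(rec X. c.a.a.b.X) → --b--▸ v0
Trace ⟨cac⟩ through P, begin at {u0}:
  after c @ step 1: {u1}
  after a @ step 2: {u2}
  after c @ step 3: {u3}
  P completes σ.
Trace ⟨cac⟩ through Q, begin at {v0}:
  after c @ step 1: {v1}
  after a @ step 2: {v2}
  after c @ step 3: ∅  — Q cannot continue

cac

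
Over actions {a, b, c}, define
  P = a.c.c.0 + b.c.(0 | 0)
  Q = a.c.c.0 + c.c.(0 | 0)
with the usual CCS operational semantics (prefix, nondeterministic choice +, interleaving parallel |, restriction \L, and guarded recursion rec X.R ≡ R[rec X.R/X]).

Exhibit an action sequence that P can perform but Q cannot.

b

LTS(P): 6 reachable states
  m0 = a.c.c.0 + b.c.(0 | 0) has moves —a→ m1, —b→ m2
  m1 = c.c.0 has moves —c→ m3
  m2 = c.(0 | 0) has moves —c→ m4
  m3 = c.0 has moves —c→ m5
  m4 = 0 | 0 has moves stopped
  m5 = 0 has moves stopped
LTS(Q): 6 reachable states
  n0 = a.c.c.0 + c.c.(0 | 0) has moves —a→ n1, —c→ n2
  n1 = c.c.0 has moves —c→ n3
  n2 = c.(0 | 0) has moves —c→ n4
  n3 = c.0 has moves —c→ n5
  n4 = 0 | 0 has moves stopped
  n5 = 0 has moves stopped
Executing b from P (initial set {m0}):
  [1] b ⇒ {m2}
  P completes σ.
Executing b from Q (initial set {n0}):
  [1] b ⇒ no successor for Q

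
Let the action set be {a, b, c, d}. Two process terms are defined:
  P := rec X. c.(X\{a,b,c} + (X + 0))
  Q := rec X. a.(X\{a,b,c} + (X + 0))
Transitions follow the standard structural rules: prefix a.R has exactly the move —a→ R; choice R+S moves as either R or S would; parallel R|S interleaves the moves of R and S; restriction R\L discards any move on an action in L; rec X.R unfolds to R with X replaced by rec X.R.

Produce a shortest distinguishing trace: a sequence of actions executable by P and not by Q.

c

Reachable graph of P (2 states):
  m0 = rec X. c.(X\{a,b,c} + (X + 0)) :: ··c··> m1
  m1 = (rec X. c.(X\{a,b,c} + (X + 0)))\{a,b,c} + ((rec X. c.(X\{a,b,c} + (X + 0))) + 0) :: ··c··> m1
Reachable graph of Q (2 states):
  n0 = rec X. a.(X\{a,b,c} + (X + 0)) :: ··a··> n1
  n1 = (rec X. a.(X\{a,b,c} + (X + 0)))\{a,b,c} + ((rec X. a.(X\{a,b,c} + (X + 0))) + 0) :: ··a··> n1
Executing c from P (initial set {m0}):
  after c @ step 1: {m1}
  ✓ P
Executing c from Q (initial set {n0}):
  after c @ step 1: no successor for Q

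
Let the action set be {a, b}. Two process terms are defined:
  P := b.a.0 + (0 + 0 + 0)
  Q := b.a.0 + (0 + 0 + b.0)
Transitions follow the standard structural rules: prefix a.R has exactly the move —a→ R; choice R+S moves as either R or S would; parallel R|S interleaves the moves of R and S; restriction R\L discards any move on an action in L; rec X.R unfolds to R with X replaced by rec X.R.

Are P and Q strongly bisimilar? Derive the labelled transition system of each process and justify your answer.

LTS(P): 3 reachable states
  s0 = b.a.0 + (0 + 0 + 0) → --b--▸ s1
  s1 = a.0 → --a--▸ s2
  s2 = 0 → deadlocked
LTS(Q): 3 reachable states
  t0 = b.a.0 + (0 + 0 + b.0) → --b--▸ t1, --b--▸ t2
  t1 = 0 → deadlocked
  t2 = a.0 → --a--▸ t1
Coarsest stable partition (strong bisimilarity classes):
  B0 = {s0}
  B1 = {s1, t2}
  B2 = {s2, t1}
  B3 = {t0}
s0 ∈ B0, t0 ∈ B3 → different blocks

P ≁ Q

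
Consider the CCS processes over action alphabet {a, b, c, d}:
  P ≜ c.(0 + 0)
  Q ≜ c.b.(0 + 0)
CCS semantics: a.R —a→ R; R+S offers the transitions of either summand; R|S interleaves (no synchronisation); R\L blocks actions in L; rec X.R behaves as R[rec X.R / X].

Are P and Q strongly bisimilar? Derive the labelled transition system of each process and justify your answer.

not bisimilar

Reachable graph of P (2 states):
  u0 = c.(0 + 0) → ··c··> u1
  u1 = 0 + 0 → deadlocked
Reachable graph of Q (3 states):
  v0 = c.b.(0 + 0) → ··c··> v1
  v1 = b.(0 + 0) → ··b··> v2
  v2 = 0 + 0 → deadlocked
Coarsest stable partition (strong bisimilarity classes):
  B0 = {u0}
  B1 = {u1, v2}
  B2 = {v0}
  B3 = {v1}
u0 ∈ B0, v0 ∈ B2 → different blocks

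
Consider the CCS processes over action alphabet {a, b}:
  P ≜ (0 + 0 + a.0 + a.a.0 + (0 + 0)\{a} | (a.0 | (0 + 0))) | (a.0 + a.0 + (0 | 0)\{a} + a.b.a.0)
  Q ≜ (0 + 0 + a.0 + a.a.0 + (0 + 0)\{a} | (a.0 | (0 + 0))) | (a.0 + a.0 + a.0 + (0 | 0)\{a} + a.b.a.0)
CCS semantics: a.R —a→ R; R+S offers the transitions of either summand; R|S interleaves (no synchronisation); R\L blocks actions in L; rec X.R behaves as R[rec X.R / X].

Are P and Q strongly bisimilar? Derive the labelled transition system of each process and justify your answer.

P's transition system — 16 states:
  u0 = (0 + 0 + a.0 + a.a.0 + (0 + 0)\{a} | (a.0 | (0 + 0))) | (a.0 + a.0 + (0 | 0)\{a} + a.b.a.0) | =a=> u1, =a=> u2, =a=> u3, =a=> u4, =a=> u5
  u1 = (0 + 0 + a.0 + a.a.0 + (0 + 0)\{a} | (a.0 | (0 + 0))) | 0 | =a=> u6, =a=> u7, =a=> u8
  u2 = (0 + 0 + a.0 + a.a.0 + (0 + 0)\{a} | (a.0 | (0 + 0))) | b.a.0 | =a=> u10, =a=> u11, =a=> u9, =b=> u12
  u3 = (0 + 0)\{a} | (0 | (0 + 0)) | (a.0 + a.0 + (0 | 0)\{a} + a.b.a.0) | =a=> u6, =a=> u9
  u4 = 0 | (a.0 + a.0 + (0 | 0)\{a} + a.b.a.0) | =a=> u10, =a=> u7
  u5 = a.0 | (a.0 + a.0 + (0 | 0)\{a} + a.b.a.0) | =a=> u11, =a=> u4, =a=> u8
  u6 = (0 + 0)\{a} | (0 | (0 + 0)) | 0 | ∅
  u7 = 0 | 0 | ∅
  u8 = a.0 | 0 | =a=> u7
  u9 = (0 + 0)\{a} | (0 | (0 + 0)) | b.a.0 | =b=> u13
  u10 = 0 | b.a.0 | =b=> u14
  u11 = a.0 | b.a.0 | =a=> u10, =b=> u15
  u12 = (0 + 0 + a.0 + a.a.0 + (0 + 0)\{a} | (a.0 | (0 + 0))) | a.0 | =a=> u1, =a=> u13, =a=> u14, =a=> u15
  u13 = (0 + 0)\{a} | (0 | (0 + 0)) | a.0 | =a=> u6
  u14 = 0 | a.0 | =a=> u7
  u15 = a.0 | a.0 | =a=> u14, =a=> u8
Q's transition system — 16 states:
  v0 = (0 + 0 + a.0 + a.a.0 + (0 + 0)\{a} | (a.0 | (0 + 0))) | (a.0 + a.0 + a.0 + (0 | 0)\{a} + a.b.a.0) | =a=> v1, =a=> v2, =a=> v3, =a=> v4, =a=> v5
  v1 = (0 + 0 + a.0 + a.a.0 + (0 + 0)\{a} | (a.0 | (0 + 0))) | 0 | =a=> v6, =a=> v7, =a=> v8
  v2 = (0 + 0 + a.0 + a.a.0 + (0 + 0)\{a} | (a.0 | (0 + 0))) | b.a.0 | =a=> v10, =a=> v11, =a=> v9, =b=> v12
  v3 = (0 + 0)\{a} | (0 | (0 + 0)) | (a.0 + a.0 + a.0 + (0 | 0)\{a} + a.b.a.0) | =a=> v6, =a=> v9
  v4 = 0 | (a.0 + a.0 + a.0 + (0 | 0)\{a} + a.b.a.0) | =a=> v10, =a=> v7
  v5 = a.0 | (a.0 + a.0 + a.0 + (0 | 0)\{a} + a.b.a.0) | =a=> v11, =a=> v4, =a=> v8
  v6 = (0 + 0)\{a} | (0 | (0 + 0)) | 0 | ∅
  v7 = 0 | 0 | ∅
  v8 = a.0 | 0 | =a=> v7
  v9 = (0 + 0)\{a} | (0 | (0 + 0)) | b.a.0 | =b=> v13
  v10 = 0 | b.a.0 | =b=> v14
  v11 = a.0 | b.a.0 | =a=> v10, =b=> v15
  v12 = (0 + 0 + a.0 + a.a.0 + (0 + 0)\{a} | (a.0 | (0 + 0))) | a.0 | =a=> v1, =a=> v13, =a=> v14, =a=> v15
  v13 = (0 + 0)\{a} | (0 | (0 + 0)) | a.0 | =a=> v6
  v14 = 0 | a.0 | =a=> v7
  v15 = a.0 | a.0 | =a=> v14, =a=> v8
Coarsest stable partition (strong bisimilarity classes):
  B0 = {u0, v0}
  B1 = {u5, v5}
  B2 = {u3, u4, v3, v4}
  B3 = {u10, u9, v10, v9}
  B4 = {u13, u14, u8, v13, v14, v8}
  B5 = {u6, u7, v6, v7}
  B6 = {u11, v11}
  B7 = {u15, v15}
  B8 = {u1, v1}
  B9 = {u2, v2}
  B10 = {u12, v12}
u0 ∈ B0, v0 ∈ B0 → same block

P ~ Q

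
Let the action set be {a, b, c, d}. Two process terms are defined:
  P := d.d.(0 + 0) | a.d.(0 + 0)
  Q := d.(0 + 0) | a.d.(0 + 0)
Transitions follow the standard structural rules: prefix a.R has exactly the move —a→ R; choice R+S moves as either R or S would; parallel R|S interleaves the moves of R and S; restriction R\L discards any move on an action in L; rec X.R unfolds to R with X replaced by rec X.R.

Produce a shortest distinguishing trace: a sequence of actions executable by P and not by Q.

LTS(P): 9 reachable states
  s0 = d.d.(0 + 0) | a.d.(0 + 0) | --a--▸ s1, --d--▸ s2
  s1 = d.d.(0 + 0) | d.(0 + 0) | --d--▸ s3, --d--▸ s4
  s2 = d.(0 + 0) | a.d.(0 + 0) | --a--▸ s3, --d--▸ s5
  s3 = d.(0 + 0) | d.(0 + 0) | --d--▸ s6, --d--▸ s7
  s4 = d.d.(0 + 0) | (0 + 0) | --d--▸ s7
  s5 = (0 + 0) | a.d.(0 + 0) | --a--▸ s6
  s6 = (0 + 0) | d.(0 + 0) | --d--▸ s8
  s7 = d.(0 + 0) | (0 + 0) | --d--▸ s8
  s8 = (0 + 0) | (0 + 0) | ·
LTS(Q): 6 reachable states
  t0 = d.(0 + 0) | a.d.(0 + 0) | --a--▸ t1, --d--▸ t2
  t1 = d.(0 + 0) | d.(0 + 0) | --d--▸ t3, --d--▸ t4
  t2 = (0 + 0) | a.d.(0 + 0) | --a--▸ t3
  t3 = (0 + 0) | d.(0 + 0) | --d--▸ t5
  t4 = d.(0 + 0) | (0 + 0) | --d--▸ t5
  t5 = (0 + 0) | (0 + 0) | ·
Trace ⟨dd⟩ through P, begin at {s0}:
  [1] d ⇒ {s2}
  [2] d ⇒ {s5}
  — P admits the full trace.
Trace ⟨dd⟩ through Q, begin at {t0}:
  [1] d ⇒ {t2}
  [2] d ⇒ ∅ (Q stuck)

dd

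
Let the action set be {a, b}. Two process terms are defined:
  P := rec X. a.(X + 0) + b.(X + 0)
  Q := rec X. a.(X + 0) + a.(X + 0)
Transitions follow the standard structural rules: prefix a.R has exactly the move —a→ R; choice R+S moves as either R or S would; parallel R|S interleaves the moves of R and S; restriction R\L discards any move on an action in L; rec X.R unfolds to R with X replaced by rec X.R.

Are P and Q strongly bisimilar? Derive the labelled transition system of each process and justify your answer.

Reachable graph of P (2 states):
  s0 = rec X. a.(X + 0) + b.(X + 0) :: —a→ s1, —b→ s1
  s1 = (rec X. a.(X + 0) + b.(X + 0)) + 0 :: —a→ s1, —b→ s1
Reachable graph of Q (2 states):
  t0 = rec X. a.(X + 0) + a.(X + 0) :: —a→ t1
  t1 = (rec X. a.(X + 0) + a.(X + 0)) + 0 :: —a→ t1
Coarsest stable partition (strong bisimilarity classes):
  B0 = {s0, s1}
  B1 = {t0, t1}
s0 ∈ B0, t0 ∈ B1 → different blocks

not bisimilar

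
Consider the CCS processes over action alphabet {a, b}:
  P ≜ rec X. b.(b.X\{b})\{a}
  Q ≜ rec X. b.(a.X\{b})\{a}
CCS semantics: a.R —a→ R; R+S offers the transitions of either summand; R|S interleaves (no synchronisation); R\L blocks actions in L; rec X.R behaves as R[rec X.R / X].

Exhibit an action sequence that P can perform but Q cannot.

bb

Reachable graph of P (3 states):
  p0 = rec X. b.(b.X\{b})\{a} → —b→ p1
  p1 = (b.(rec X. b.(b.X\{b})\{a})\{b})\{a} → —b→ p2
  p2 = (rec X. b.(b.X\{b})\{a})\{b}\{a} → ·
Reachable graph of Q (2 states):
  q0 = rec X. b.(a.X\{b})\{a} → —b→ q1
  q1 = (a.(rec X. b.(a.X\{b})\{a})\{b})\{a} → ·
Executing bb from P (initial set {p0}):
  after b @ step 1: {p1}
  after b @ step 2: {p2}
  P completes σ.
Executing bb from Q (initial set {q0}):
  after b @ step 1: {q1}
  after b @ step 2: ∅ (Q stuck)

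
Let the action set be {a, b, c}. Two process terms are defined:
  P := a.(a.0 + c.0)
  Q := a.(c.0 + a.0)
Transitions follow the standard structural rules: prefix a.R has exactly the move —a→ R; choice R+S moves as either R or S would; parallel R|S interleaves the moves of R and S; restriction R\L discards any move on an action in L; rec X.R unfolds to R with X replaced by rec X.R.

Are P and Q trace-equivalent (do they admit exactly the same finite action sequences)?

LTS(P): 3 reachable states
  m0 = a.(a.0 + c.0) has moves --a--▸ m1
  m1 = a.0 + c.0 has moves --a--▸ m2, --c--▸ m2
  m2 = 0 has moves ∅
LTS(Q): 3 reachable states
  n0 = a.(c.0 + a.0) has moves --a--▸ n1
  n1 = c.0 + a.0 has moves --a--▸ n2, --c--▸ n2
  n2 = 0 has moves ∅
Partition-refinement fixed point:
  B0 = {m0, n0}
  B1 = {m1, n1}
  B2 = {m2, n2}
m0 ∈ B0, n0 ∈ B0 → same block
Bisimilar ⇒ trace-equivalent.

YES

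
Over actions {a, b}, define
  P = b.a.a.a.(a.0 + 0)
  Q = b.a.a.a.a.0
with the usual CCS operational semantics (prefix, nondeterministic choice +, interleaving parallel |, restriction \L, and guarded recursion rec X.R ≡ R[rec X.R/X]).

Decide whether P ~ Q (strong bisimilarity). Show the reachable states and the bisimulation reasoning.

YES

Reachable graph of P (6 states):
  u0 = b.a.a.a.(a.0 + 0) :: —b→ u1
  u1 = a.a.a.(a.0 + 0) :: —a→ u2
  u2 = a.a.(a.0 + 0) :: —a→ u3
  u3 = a.(a.0 + 0) :: —a→ u4
  u4 = a.0 + 0 :: —a→ u5
  u5 = 0 :: ∅
Reachable graph of Q (6 states):
  v0 = b.a.a.a.a.0 :: —b→ v1
  v1 = a.a.a.a.0 :: —a→ v2
  v2 = a.a.a.0 :: —a→ v3
  v3 = a.a.0 :: —a→ v4
  v4 = a.0 :: —a→ v5
  v5 = 0 :: ∅
Partition-refinement fixed point:
  B0 = {u0, v0}
  B1 = {u1, v1}
  B2 = {u2, v2}
  B3 = {u3, v3}
  B4 = {u4, v4}
  B5 = {u5, v5}
u0 ∈ B0, v0 ∈ B0 → same block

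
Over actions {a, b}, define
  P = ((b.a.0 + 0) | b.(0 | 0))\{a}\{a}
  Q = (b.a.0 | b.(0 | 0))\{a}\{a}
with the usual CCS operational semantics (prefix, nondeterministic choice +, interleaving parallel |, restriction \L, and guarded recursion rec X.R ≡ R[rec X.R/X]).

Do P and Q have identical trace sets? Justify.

LTS(P): 4 reachable states
  u0 = ((b.a.0 + 0) | b.(0 | 0))\{a}\{a} :: ··b··> u1, ··b··> u2
  u1 = ((b.a.0 + 0) | (0 | 0))\{a}\{a} :: ··b··> u3
  u2 = (a.0 | b.(0 | 0))\{a}\{a} :: ··b··> u3
  u3 = (a.0 | (0 | 0))\{a}\{a} :: ·
LTS(Q): 4 reachable states
  v0 = (b.a.0 | b.(0 | 0))\{a}\{a} :: ··b··> v1, ··b··> v2
  v1 = (a.0 | b.(0 | 0))\{a}\{a} :: ··b··> v3
  v2 = (b.a.0 | (0 | 0))\{a}\{a} :: ··b··> v3
  v3 = (a.0 | (0 | 0))\{a}\{a} :: ·
Bisimilarity quotient blocks:
  B0 = {u0, v0}
  B1 = {u1, u2, v1, v2}
  B2 = {u3, v3}
u0 ∈ B0, v0 ∈ B0 → same block
Bisimilar ⇒ trace-equivalent.

YES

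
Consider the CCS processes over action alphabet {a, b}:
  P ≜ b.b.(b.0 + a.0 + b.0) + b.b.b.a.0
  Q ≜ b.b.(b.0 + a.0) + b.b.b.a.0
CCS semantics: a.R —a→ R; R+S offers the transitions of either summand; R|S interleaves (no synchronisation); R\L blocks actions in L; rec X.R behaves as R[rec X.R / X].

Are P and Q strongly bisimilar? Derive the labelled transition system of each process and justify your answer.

YES

Reachable graph of P (7 states):
  m0 = b.b.(b.0 + a.0 + b.0) + b.b.b.a.0 :: -b-> m1, -b-> m2
  m1 = b.(b.0 + a.0 + b.0) :: -b-> m3
  m2 = b.b.a.0 :: -b-> m4
  m3 = b.0 + a.0 + b.0 :: -a-> m5, -b-> m5
  m4 = b.a.0 :: -b-> m6
  m5 = 0 :: ∅
  m6 = a.0 :: -a-> m5
Reachable graph of Q (7 states):
  n0 = b.b.(b.0 + a.0) + b.b.b.a.0 :: -b-> n1, -b-> n2
  n1 = b.(b.0 + a.0) :: -b-> n3
  n2 = b.b.a.0 :: -b-> n4
  n3 = b.0 + a.0 :: -a-> n5, -b-> n5
  n4 = b.a.0 :: -b-> n6
  n5 = 0 :: ∅
  n6 = a.0 :: -a-> n5
Bisimilarity quotient blocks:
  B0 = {m0, n0}
  B1 = {m2, n2}
  B2 = {m4, n4}
  B3 = {m6, n6}
  B4 = {m5, n5}
  B5 = {m1, n1}
  B6 = {m3, n3}
m0 ∈ B0, n0 ∈ B0 → same block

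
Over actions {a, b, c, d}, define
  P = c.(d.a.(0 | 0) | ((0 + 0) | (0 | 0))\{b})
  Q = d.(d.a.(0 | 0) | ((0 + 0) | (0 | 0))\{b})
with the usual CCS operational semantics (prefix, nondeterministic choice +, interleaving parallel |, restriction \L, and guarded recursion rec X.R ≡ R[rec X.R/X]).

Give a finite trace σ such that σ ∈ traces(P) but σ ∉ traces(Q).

LTS(P): 4 reachable states
  m0 = c.(d.a.(0 | 0) | ((0 + 0) | (0 | 0))\{b}) ⊢ -c-> m1
  m1 = d.a.(0 | 0) | ((0 + 0) | (0 | 0))\{b} ⊢ -d-> m2
  m2 = a.(0 | 0) | ((0 + 0) | (0 | 0))\{b} ⊢ -a-> m3
  m3 = 0 | 0 | ((0 + 0) | (0 | 0))\{b} ⊢ ∅
LTS(Q): 4 reachable states
  n0 = d.(d.a.(0 | 0) | ((0 + 0) | (0 | 0))\{b}) ⊢ -d-> n1
  n1 = d.a.(0 | 0) | ((0 + 0) | (0 | 0))\{b} ⊢ -d-> n2
  n2 = a.(0 | 0) | ((0 + 0) | (0 | 0))\{b} ⊢ -a-> n3
  n3 = 0 | 0 | ((0 + 0) | (0 | 0))\{b} ⊢ ∅
Executing c from P (initial set {m0}):
  after c @ step 1: {m1}
  ✓ P
Executing c from Q (initial set {n0}):
  after c @ step 1: ∅ (Q stuck)

c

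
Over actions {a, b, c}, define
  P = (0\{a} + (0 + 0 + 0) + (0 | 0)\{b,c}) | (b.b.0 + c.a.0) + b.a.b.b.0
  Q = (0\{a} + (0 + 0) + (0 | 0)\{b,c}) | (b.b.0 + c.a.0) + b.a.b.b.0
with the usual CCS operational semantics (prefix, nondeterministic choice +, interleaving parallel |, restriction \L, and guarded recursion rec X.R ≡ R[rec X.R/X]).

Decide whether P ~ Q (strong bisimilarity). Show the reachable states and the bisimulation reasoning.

P ~ Q

Reachable graph of P (8 states):
  p0 = (0\{a} + (0 + 0 + 0) + (0 | 0)\{b,c}) | (b.b.0 + c.a.0) + b.a.b.b.0 :: —b→ p1, —b→ p2, —c→ p3
  p1 = (0\{a} + (0 + 0 + 0) + (0 | 0)\{b,c}) | b.0 :: —b→ p4
  p2 = a.b.b.0 :: —a→ p5
  p3 = (0\{a} + (0 + 0 + 0) + (0 | 0)\{b,c}) | a.0 :: —a→ p4
  p4 = (0\{a} + (0 + 0 + 0) + (0 | 0)\{b,c}) | 0 :: stopped
  p5 = b.b.0 :: —b→ p6
  p6 = b.0 :: —b→ p7
  p7 = 0 :: stopped
Reachable graph of Q (8 states):
  q0 = (0\{a} + (0 + 0) + (0 | 0)\{b,c}) | (b.b.0 + c.a.0) + b.a.b.b.0 :: —b→ q1, —b→ q2, —c→ q3
  q1 = (0\{a} + (0 + 0) + (0 | 0)\{b,c}) | b.0 :: —b→ q4
  q2 = a.b.b.0 :: —a→ q5
  q3 = (0\{a} + (0 + 0) + (0 | 0)\{b,c}) | a.0 :: —a→ q4
  q4 = (0\{a} + (0 + 0) + (0 | 0)\{b,c}) | 0 :: stopped
  q5 = b.b.0 :: —b→ q6
  q6 = b.0 :: —b→ q7
  q7 = 0 :: stopped
Partition-refinement fixed point:
  B0 = {p0, q0}
  B1 = {p2, q2}
  B2 = {p5, q5}
  B3 = {p1, p6, q1, q6}
  B4 = {p4, p7, q4, q7}
  B5 = {p3, q3}
p0 ∈ B0, q0 ∈ B0 → same block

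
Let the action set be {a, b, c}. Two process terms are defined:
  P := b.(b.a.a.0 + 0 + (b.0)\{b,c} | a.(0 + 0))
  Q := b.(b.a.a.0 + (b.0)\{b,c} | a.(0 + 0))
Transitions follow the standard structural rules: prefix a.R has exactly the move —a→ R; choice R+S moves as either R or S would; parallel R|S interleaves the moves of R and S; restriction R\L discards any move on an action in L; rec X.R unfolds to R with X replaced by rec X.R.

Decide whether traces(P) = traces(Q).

Reachable graph of P (6 states):
  p0 = b.(b.a.a.0 + 0 + (b.0)\{b,c} | a.(0 + 0)) | ··b··> p1
  p1 = b.a.a.0 + 0 + (b.0)\{b,c} | a.(0 + 0) | ··a··> p2, ··b··> p3
  p2 = (b.0)\{b,c} | (0 + 0) | deadlocked
  p3 = a.a.0 | ··a··> p4
  p4 = a.0 | ··a··> p5
  p5 = 0 | deadlocked
Reachable graph of Q (6 states):
  q0 = b.(b.a.a.0 + (b.0)\{b,c} | a.(0 + 0)) | ··b··> q1
  q1 = b.a.a.0 + (b.0)\{b,c} | a.(0 + 0) | ··a··> q2, ··b··> q3
  q2 = (b.0)\{b,c} | (0 + 0) | deadlocked
  q3 = a.a.0 | ··a··> q4
  q4 = a.0 | ··a··> q5
  q5 = 0 | deadlocked
Coarsest stable partition (strong bisimilarity classes):
  B0 = {p0, q0}
  B1 = {p1, q1}
  B2 = {p2, p5, q2, q5}
  B3 = {p3, q3}
  B4 = {p4, q4}
p0 ∈ B0, q0 ∈ B0 → same block
Bisimilar ⇒ trace-equivalent.

trace-equivalent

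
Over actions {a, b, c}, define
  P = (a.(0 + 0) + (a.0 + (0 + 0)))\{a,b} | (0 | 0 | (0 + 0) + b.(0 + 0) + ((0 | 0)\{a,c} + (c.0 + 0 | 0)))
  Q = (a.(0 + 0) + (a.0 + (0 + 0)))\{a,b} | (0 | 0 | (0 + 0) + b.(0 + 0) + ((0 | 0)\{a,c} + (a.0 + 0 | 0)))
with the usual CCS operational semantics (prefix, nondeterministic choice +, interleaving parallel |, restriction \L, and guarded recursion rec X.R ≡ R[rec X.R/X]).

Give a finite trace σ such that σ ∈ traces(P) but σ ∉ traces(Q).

c

Reachable graph of P (3 states):
  p0 = (a.(0 + 0) + (a.0 + (0 + 0)))\{a,b} | (0 | 0 | (0 + 0) + b.(0 + 0) + ((0 | 0)\{a,c} + (c.0 + 0 | 0))) ⊢ -b-> p1, -c-> p2
  p1 = (a.(0 + 0) + (a.0 + (0 + 0)))\{a,b} | (0 + 0) ⊢ stopped
  p2 = (a.(0 + 0) + (a.0 + (0 + 0)))\{a,b} | 0 ⊢ stopped
Reachable graph of Q (3 states):
  q0 = (a.(0 + 0) + (a.0 + (0 + 0)))\{a,b} | (0 | 0 | (0 + 0) + b.(0 + 0) + ((0 | 0)\{a,c} + (a.0 + 0 | 0))) ⊢ -a-> q1, -b-> q2
  q1 = (a.(0 + 0) + (a.0 + (0 + 0)))\{a,b} | 0 ⊢ stopped
  q2 = (a.(0 + 0) + (a.0 + (0 + 0)))\{a,b} | (0 + 0) ⊢ stopped
Trace ⟨c⟩ through P, begin at {p0}:
  step 1 (c): {p2}
  P completes σ.
Trace ⟨c⟩ through Q, begin at {q0}:
  step 1 (c): ∅ (Q stuck)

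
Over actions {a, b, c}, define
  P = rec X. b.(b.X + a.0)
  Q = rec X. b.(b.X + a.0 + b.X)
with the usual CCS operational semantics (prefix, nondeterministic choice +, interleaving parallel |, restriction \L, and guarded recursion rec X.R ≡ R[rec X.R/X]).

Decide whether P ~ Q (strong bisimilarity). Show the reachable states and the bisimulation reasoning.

Reachable graph of P (3 states):
  m0 = rec X. b.(b.X + a.0) :: —b→ m1
  m1 = b.(rec X. b.(b.X + a.0)) + a.0 :: —a→ m2, —b→ m0
  m2 = 0 :: ·
Reachable graph of Q (3 states):
  n0 = rec X. b.(b.X + a.0 + b.X) :: —b→ n1
  n1 = b.(rec X. b.(b.X + a.0 + b.X)) + a.0 + b.(rec X. b.(b.X + a.0 + b.X)) :: —a→ n2, —b→ n0
  n2 = 0 :: ·
Coarsest stable partition (strong bisimilarity classes):
  B0 = {m0, n0}
  B1 = {m1, n1}
  B2 = {m2, n2}
m0 ∈ B0, n0 ∈ B0 → same block

bisimilar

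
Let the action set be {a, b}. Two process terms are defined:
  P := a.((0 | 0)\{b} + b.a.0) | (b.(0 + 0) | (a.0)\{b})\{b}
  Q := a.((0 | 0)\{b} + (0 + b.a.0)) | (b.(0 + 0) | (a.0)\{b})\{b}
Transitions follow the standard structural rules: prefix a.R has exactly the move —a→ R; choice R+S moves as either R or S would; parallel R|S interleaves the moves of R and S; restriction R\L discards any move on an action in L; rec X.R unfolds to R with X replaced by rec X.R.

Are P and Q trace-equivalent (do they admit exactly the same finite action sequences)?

P's transition system — 8 states:
  m0 = a.((0 | 0)\{b} + b.a.0) | (b.(0 + 0) | (a.0)\{b})\{b} | -a-> m1, -a-> m2
  m1 = ((0 | 0)\{b} + b.a.0) | (b.(0 + 0) | (a.0)\{b})\{b} | -a-> m3, -b-> m4
  m2 = a.((0 | 0)\{b} + b.a.0) | (b.(0 + 0) | 0\{b})\{b} | -a-> m3
  m3 = ((0 | 0)\{b} + b.a.0) | (b.(0 + 0) | 0\{b})\{b} | -b-> m5
  m4 = a.0 | (b.(0 + 0) | (a.0)\{b})\{b} | -a-> m5, -a-> m6
  m5 = a.0 | (b.(0 + 0) | 0\{b})\{b} | -a-> m7
  m6 = 0 | (b.(0 + 0) | (a.0)\{b})\{b} | -a-> m7
  m7 = 0 | (b.(0 + 0) | 0\{b})\{b} | ·
Q's transition system — 8 states:
  n0 = a.((0 | 0)\{b} + (0 + b.a.0)) | (b.(0 + 0) | (a.0)\{b})\{b} | -a-> n1, -a-> n2
  n1 = ((0 | 0)\{b} + (0 + b.a.0)) | (b.(0 + 0) | (a.0)\{b})\{b} | -a-> n3, -b-> n4
  n2 = a.((0 | 0)\{b} + (0 + b.a.0)) | (b.(0 + 0) | 0\{b})\{b} | -a-> n3
  n3 = ((0 | 0)\{b} + (0 + b.a.0)) | (b.(0 + 0) | 0\{b})\{b} | -b-> n5
  n4 = a.0 | (b.(0 + 0) | (a.0)\{b})\{b} | -a-> n5, -a-> n6
  n5 = a.0 | (b.(0 + 0) | 0\{b})\{b} | -a-> n7
  n6 = 0 | (b.(0 + 0) | (a.0)\{b})\{b} | -a-> n7
  n7 = 0 | (b.(0 + 0) | 0\{b})\{b} | ·
Bisimilarity quotient blocks:
  B0 = {m0, n0}
  B1 = {m2, n2}
  B2 = {m3, n3}
  B3 = {m5, m6, n5, n6}
  B4 = {m7, n7}
  B5 = {m1, n1}
  B6 = {m4, n4}
m0 ∈ B0, n0 ∈ B0 → same block
Bisimilar ⇒ trace-equivalent.

traces(P) = traces(Q)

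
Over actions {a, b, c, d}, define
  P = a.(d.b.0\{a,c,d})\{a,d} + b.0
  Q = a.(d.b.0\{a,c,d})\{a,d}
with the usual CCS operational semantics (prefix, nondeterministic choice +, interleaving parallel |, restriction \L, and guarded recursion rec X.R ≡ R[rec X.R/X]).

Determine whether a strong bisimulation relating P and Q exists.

P's transition system — 3 states:
  s0 = a.(d.b.0\{a,c,d})\{a,d} + b.0 | --a--▸ s1, --b--▸ s2
  s1 = (d.b.0\{a,c,d})\{a,d} | deadlocked
  s2 = 0 | deadlocked
Q's transition system — 2 states:
  t0 = a.(d.b.0\{a,c,d})\{a,d} | --a--▸ t1
  t1 = (d.b.0\{a,c,d})\{a,d} | deadlocked
Bisimilarity quotient blocks:
  B0 = {s0}
  B1 = {s1, s2, t1}
  B2 = {t0}
s0 ∈ B0, t0 ∈ B2 → different blocks

P ≁ Q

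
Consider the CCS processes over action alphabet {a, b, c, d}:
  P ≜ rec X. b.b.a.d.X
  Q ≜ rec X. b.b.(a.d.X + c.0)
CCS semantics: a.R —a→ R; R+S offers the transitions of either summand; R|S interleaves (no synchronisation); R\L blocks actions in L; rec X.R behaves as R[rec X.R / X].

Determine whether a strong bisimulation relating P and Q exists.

not bisimilar

Reachable graph of P (4 states):
  p0 = rec X. b.b.a.d.X → -b-> p1
  p1 = b.a.d.(rec X. b.b.a.d.X) → -b-> p2
  p2 = a.d.(rec X. b.b.a.d.X) → -a-> p3
  p3 = d.(rec X. b.b.a.d.X) → -d-> p0
Reachable graph of Q (5 states):
  q0 = rec X. b.b.(a.d.X + c.0) → -b-> q1
  q1 = b.(a.d.(rec X. b.b.(a.d.X + c.0)) + c.0) → -b-> q2
  q2 = a.d.(rec X. b.b.(a.d.X + c.0)) + c.0 → -a-> q3, -c-> q4
  q3 = d.(rec X. b.b.(a.d.X + c.0)) → -d-> q0
  q4 = 0 → (no moves)
Partition-refinement fixed point:
  B0 = {p0}
  B1 = {p1}
  B2 = {p2}
  B3 = {p3}
  B4 = {q0}
  B5 = {q1}
  B6 = {q2}
  B7 = {q3}
  B8 = {q4}
p0 ∈ B0, q0 ∈ B4 → different blocks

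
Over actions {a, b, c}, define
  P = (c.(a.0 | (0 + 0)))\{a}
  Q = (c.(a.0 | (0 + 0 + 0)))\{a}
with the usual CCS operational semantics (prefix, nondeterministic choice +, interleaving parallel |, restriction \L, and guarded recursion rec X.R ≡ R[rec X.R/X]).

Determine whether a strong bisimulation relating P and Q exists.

bisimilar

P's transition system — 2 states:
  p0 = (c.(a.0 | (0 + 0)))\{a} ⊢ ··c··> p1
  p1 = (a.0 | (0 + 0))\{a} ⊢ stopped
Q's transition system — 2 states:
  q0 = (c.(a.0 | (0 + 0 + 0)))\{a} ⊢ ··c··> q1
  q1 = (a.0 | (0 + 0 + 0))\{a} ⊢ stopped
Coarsest stable partition (strong bisimilarity classes):
  B0 = {p0, q0}
  B1 = {p1, q1}
p0 ∈ B0, q0 ∈ B0 → same block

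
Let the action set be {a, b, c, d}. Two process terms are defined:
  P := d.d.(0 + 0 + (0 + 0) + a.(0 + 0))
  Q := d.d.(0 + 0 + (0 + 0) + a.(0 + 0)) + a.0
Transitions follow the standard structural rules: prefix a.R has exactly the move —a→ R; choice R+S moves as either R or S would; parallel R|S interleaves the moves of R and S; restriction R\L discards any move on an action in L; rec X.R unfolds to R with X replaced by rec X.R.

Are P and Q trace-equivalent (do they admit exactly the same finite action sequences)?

P's transition system — 4 states:
  s0 = d.d.(0 + 0 + (0 + 0) + a.(0 + 0)) | ··d··> s1
  s1 = d.(0 + 0 + (0 + 0) + a.(0 + 0)) | ··d··> s2
  s2 = 0 + 0 + (0 + 0) + a.(0 + 0) | ··a··> s3
  s3 = 0 + 0 | ∅
Q's transition system — 5 states:
  t0 = d.d.(0 + 0 + (0 + 0) + a.(0 + 0)) + a.0 | ··a··> t1, ··d··> t2
  t1 = 0 | ∅
  t2 = d.(0 + 0 + (0 + 0) + a.(0 + 0)) | ··d··> t3
  t3 = 0 + 0 + (0 + 0) + a.(0 + 0) | ··a··> t4
  t4 = 0 + 0 | ∅
Executing a from Q (initial set {t0}):
  [1] a ⇒ {t1}
  Q completes σ.
Executing a from P (initial set {s0}):
  [1] a ⇒ no successor for P

NO — witness ⟨a⟩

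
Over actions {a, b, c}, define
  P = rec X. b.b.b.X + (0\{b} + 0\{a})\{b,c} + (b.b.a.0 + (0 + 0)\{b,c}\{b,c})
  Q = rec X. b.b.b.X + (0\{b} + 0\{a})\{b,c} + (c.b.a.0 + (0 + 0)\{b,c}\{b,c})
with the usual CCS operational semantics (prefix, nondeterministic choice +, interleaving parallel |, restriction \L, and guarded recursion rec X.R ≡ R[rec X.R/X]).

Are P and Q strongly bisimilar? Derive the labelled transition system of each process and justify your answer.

NO

LTS(P): 6 reachable states
  m0 = rec X. b.b.b.X + (0\{b} + 0\{a})\{b,c} + (b.b.a.0 + (0 + 0)\{b,c}\{b,c}) | —b→ m1, —b→ m2
  m1 = b.a.0 | —b→ m3
  m2 = b.b.(rec X. b.b.b.X + (0\{b} + 0\{a})\{b,c} + (b.b.a.0 + (0 + 0)\{b,c}\{b,c})) | —b→ m4
  m3 = a.0 | —a→ m5
  m4 = b.(rec X. b.b.b.X + (0\{b} + 0\{a})\{b,c} + (b.b.a.0 + (0 + 0)\{b,c}\{b,c})) | —b→ m0
  m5 = 0 | deadlocked
LTS(Q): 6 reachable states
  n0 = rec X. b.b.b.X + (0\{b} + 0\{a})\{b,c} + (c.b.a.0 + (0 + 0)\{b,c}\{b,c}) | —b→ n1, —c→ n2
  n1 = b.b.(rec X. b.b.b.X + (0\{b} + 0\{a})\{b,c} + (c.b.a.0 + (0 + 0)\{b,c}\{b,c})) | —b→ n3
  n2 = b.a.0 | —b→ n4
  n3 = b.(rec X. b.b.b.X + (0\{b} + 0\{a})\{b,c} + (c.b.a.0 + (0 + 0)\{b,c}\{b,c})) | —b→ n0
  n4 = a.0 | —a→ n5
  n5 = 0 | deadlocked
Bisimilarity quotient blocks:
  B0 = {m0}
  B1 = {m2}
  B2 = {m4}
  B3 = {m1, n2}
  B4 = {m3, n4}
  B5 = {m5, n5}
  B6 = {n0}
  B7 = {n1}
  B8 = {n3}
m0 ∈ B0, n0 ∈ B6 → different blocks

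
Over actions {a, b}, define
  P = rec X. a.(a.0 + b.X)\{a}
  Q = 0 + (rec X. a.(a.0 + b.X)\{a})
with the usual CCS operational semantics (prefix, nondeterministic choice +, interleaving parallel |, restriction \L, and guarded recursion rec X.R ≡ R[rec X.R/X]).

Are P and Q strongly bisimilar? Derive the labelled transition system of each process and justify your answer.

P ~ Q

LTS(P): 3 reachable states
  p0 = rec X. a.(a.0 + b.X)\{a} :: ··a··> p1
  p1 = (a.0 + b.(rec X. a.(a.0 + b.X)\{a}))\{a} :: ··b··> p2
  p2 = (rec X. a.(a.0 + b.X)\{a})\{a} :: stopped
LTS(Q): 3 reachable states
  q0 = 0 + (rec X. a.(a.0 + b.X)\{a}) :: ··a··> q1
  q1 = (a.0 + b.(rec X. a.(a.0 + b.X)\{a}))\{a} :: ··b··> q2
  q2 = (rec X. a.(a.0 + b.X)\{a})\{a} :: stopped
Bisimilarity quotient blocks:
  B0 = {p0, q0}
  B1 = {p1, q1}
  B2 = {p2, q2}
p0 ∈ B0, q0 ∈ B0 → same block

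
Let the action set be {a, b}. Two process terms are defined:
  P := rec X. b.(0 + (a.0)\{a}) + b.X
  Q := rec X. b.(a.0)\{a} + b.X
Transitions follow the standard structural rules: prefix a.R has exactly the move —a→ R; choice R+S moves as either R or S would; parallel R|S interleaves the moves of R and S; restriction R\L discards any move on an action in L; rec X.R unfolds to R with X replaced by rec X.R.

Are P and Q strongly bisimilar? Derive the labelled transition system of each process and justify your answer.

Reachable graph of P (2 states):
  s0 = rec X. b.(0 + (a.0)\{a}) + b.X has moves =b=> s0, =b=> s1
  s1 = 0 + (a.0)\{a} has moves stopped
Reachable graph of Q (2 states):
  t0 = rec X. b.(a.0)\{a} + b.X has moves =b=> t0, =b=> t1
  t1 = (a.0)\{a} has moves stopped
Bisimilarity quotient blocks:
  B0 = {s0, t0}
  B1 = {s1, t1}
s0 ∈ B0, t0 ∈ B0 → same block

bisimilar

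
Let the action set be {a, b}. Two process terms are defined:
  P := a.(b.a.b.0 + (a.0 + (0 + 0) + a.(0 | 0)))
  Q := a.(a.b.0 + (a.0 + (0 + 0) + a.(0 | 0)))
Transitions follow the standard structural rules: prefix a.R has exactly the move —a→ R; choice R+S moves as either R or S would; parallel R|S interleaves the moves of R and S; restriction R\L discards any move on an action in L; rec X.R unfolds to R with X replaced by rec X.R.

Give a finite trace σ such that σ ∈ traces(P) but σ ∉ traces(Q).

ab

LTS(P): 6 reachable states
  s0 = a.(b.a.b.0 + (a.0 + (0 + 0) + a.(0 | 0))) has moves ··a··> s1
  s1 = b.a.b.0 + (a.0 + (0 + 0) + a.(0 | 0)) has moves ··a··> s2, ··a··> s3, ··b··> s4
  s2 = 0 has moves deadlocked
  s3 = 0 | 0 has moves deadlocked
  s4 = a.b.0 has moves ··a··> s5
  s5 = b.0 has moves ··b··> s2
LTS(Q): 5 reachable states
  t0 = a.(a.b.0 + (a.0 + (0 + 0) + a.(0 | 0))) has moves ··a··> t1
  t1 = a.b.0 + (a.0 + (0 + 0) + a.(0 | 0)) has moves ··a··> t2, ··a··> t3, ··a··> t4
  t2 = 0 has moves deadlocked
  t3 = 0 | 0 has moves deadlocked
  t4 = b.0 has moves ··b··> t2
Run σ = ⟨ab⟩ on P: start {s0}
  step 1 (a): {s1}
  step 2 (b): {s4}
  — P admits the full trace.
Run σ = ⟨ab⟩ on Q: start {t0}
  step 1 (a): {t1}
  step 2 (b): ∅  — Q cannot continue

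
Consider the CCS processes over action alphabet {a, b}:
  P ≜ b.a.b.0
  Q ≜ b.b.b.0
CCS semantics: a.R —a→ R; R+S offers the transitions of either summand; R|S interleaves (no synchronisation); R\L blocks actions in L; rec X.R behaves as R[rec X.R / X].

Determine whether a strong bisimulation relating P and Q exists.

LTS(P): 4 reachable states
  u0 = b.a.b.0 :: =b=> u1
  u1 = a.b.0 :: =a=> u2
  u2 = b.0 :: =b=> u3
  u3 = 0 :: deadlocked
LTS(Q): 4 reachable states
  v0 = b.b.b.0 :: =b=> v1
  v1 = b.b.0 :: =b=> v2
  v2 = b.0 :: =b=> v3
  v3 = 0 :: deadlocked
Bisimilarity quotient blocks:
  B0 = {u0}
  B1 = {u1}
  B2 = {u2, v2}
  B3 = {u3, v3}
  B4 = {v0}
  B5 = {v1}
u0 ∈ B0, v0 ∈ B4 → different blocks

not bisimilar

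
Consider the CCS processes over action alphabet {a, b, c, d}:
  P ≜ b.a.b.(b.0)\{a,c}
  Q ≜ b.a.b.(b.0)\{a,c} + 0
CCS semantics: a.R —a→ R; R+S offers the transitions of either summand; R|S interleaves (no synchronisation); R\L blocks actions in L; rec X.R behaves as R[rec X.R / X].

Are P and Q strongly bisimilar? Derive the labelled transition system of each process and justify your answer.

bisimilar

Reachable graph of P (5 states):
  p0 = b.a.b.(b.0)\{a,c} ⊢ -b-> p1
  p1 = a.b.(b.0)\{a,c} ⊢ -a-> p2
  p2 = b.(b.0)\{a,c} ⊢ -b-> p3
  p3 = (b.0)\{a,c} ⊢ -b-> p4
  p4 = 0\{a,c} ⊢ deadlocked
Reachable graph of Q (5 states):
  q0 = b.a.b.(b.0)\{a,c} + 0 ⊢ -b-> q1
  q1 = a.b.(b.0)\{a,c} ⊢ -a-> q2
  q2 = b.(b.0)\{a,c} ⊢ -b-> q3
  q3 = (b.0)\{a,c} ⊢ -b-> q4
  q4 = 0\{a,c} ⊢ deadlocked
Bisimilarity quotient blocks:
  B0 = {p0, q0}
  B1 = {p1, q1}
  B2 = {p2, q2}
  B3 = {p3, q3}
  B4 = {p4, q4}
p0 ∈ B0, q0 ∈ B0 → same block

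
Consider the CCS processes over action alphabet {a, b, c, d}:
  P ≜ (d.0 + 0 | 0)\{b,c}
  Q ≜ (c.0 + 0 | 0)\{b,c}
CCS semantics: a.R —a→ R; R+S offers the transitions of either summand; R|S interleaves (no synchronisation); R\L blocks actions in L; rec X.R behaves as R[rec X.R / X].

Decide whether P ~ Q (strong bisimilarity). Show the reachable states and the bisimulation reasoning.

Reachable graph of P (2 states):
  m0 = (d.0 + 0 | 0)\{b,c} → —d→ m1
  m1 = 0\{b,c} → ·
Reachable graph of Q (1 states):
  n0 = (c.0 + 0 | 0)\{b,c} → ·
Coarsest stable partition (strong bisimilarity classes):
  B0 = {m0}
  B1 = {m1, n0}
m0 ∈ B0, n0 ∈ B1 → different blocks

not bisimilar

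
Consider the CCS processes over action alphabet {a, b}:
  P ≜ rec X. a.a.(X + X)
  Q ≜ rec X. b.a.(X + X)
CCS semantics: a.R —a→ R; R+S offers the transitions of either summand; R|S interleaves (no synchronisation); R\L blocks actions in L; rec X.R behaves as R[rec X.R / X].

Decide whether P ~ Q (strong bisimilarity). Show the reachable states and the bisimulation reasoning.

P ≁ Q

LTS(P): 3 reachable states
  p0 = rec X. a.a.(X + X) :: —a→ p1
  p1 = a.((rec X. a.a.(X + X)) + (rec X. a.a.(X + X))) :: —a→ p2
  p2 = (rec X. a.a.(X + X)) + (rec X. a.a.(X + X)) :: —a→ p1
LTS(Q): 3 reachable states
  q0 = rec X. b.a.(X + X) :: —b→ q1
  q1 = a.((rec X. b.a.(X + X)) + (rec X. b.a.(X + X))) :: —a→ q2
  q2 = (rec X. b.a.(X + X)) + (rec X. b.a.(X + X)) :: —b→ q1
Coarsest stable partition (strong bisimilarity classes):
  B0 = {p0, p1, p2}
  B1 = {q0, q2}
  B2 = {q1}
p0 ∈ B0, q0 ∈ B1 → different blocks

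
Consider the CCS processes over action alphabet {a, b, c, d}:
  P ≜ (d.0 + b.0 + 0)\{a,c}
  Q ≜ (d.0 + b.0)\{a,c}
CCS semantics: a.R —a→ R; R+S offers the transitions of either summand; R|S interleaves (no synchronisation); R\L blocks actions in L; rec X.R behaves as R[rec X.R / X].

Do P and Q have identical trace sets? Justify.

LTS(P): 2 reachable states
  p0 = (d.0 + b.0 + 0)\{a,c} has moves —b→ p1, —d→ p1
  p1 = 0\{a,c} has moves ∅
LTS(Q): 2 reachable states
  q0 = (d.0 + b.0)\{a,c} has moves —b→ q1, —d→ q1
  q1 = 0\{a,c} has moves ∅
Bisimilarity quotient blocks:
  B0 = {p0, q0}
  B1 = {p1, q1}
p0 ∈ B0, q0 ∈ B0 → same block
Bisimilar ⇒ trace-equivalent.

traces(P) = traces(Q)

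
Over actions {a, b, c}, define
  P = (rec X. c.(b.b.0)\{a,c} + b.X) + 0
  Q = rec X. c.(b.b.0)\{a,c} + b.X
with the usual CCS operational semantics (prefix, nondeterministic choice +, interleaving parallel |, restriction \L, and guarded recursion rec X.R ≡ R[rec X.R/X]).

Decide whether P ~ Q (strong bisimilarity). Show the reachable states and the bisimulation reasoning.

P's transition system — 5 states:
  u0 = (rec X. c.(b.b.0)\{a,c} + b.X) + 0 :: --b--▸ u1, --c--▸ u2
  u1 = rec X. c.(b.b.0)\{a,c} + b.X :: --b--▸ u1, --c--▸ u2
  u2 = (b.b.0)\{a,c} :: --b--▸ u3
  u3 = (b.0)\{a,c} :: --b--▸ u4
  u4 = 0\{a,c} :: (no moves)
Q's transition system — 4 states:
  v0 = rec X. c.(b.b.0)\{a,c} + b.X :: --b--▸ v0, --c--▸ v1
  v1 = (b.b.0)\{a,c} :: --b--▸ v2
  v2 = (b.0)\{a,c} :: --b--▸ v3
  v3 = 0\{a,c} :: (no moves)
Bisimilarity quotient blocks:
  B0 = {u0, u1, v0}
  B1 = {u2, v1}
  B2 = {u3, v2}
  B3 = {u4, v3}
u0 ∈ B0, v0 ∈ B0 → same block

P ~ Q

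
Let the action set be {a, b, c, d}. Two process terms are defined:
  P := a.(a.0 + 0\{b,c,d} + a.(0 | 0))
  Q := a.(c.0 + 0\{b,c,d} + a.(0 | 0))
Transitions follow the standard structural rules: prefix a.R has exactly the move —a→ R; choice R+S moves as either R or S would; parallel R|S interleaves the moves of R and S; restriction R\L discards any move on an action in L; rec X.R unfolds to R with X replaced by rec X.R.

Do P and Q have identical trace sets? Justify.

P's transition system — 4 states:
  u0 = a.(a.0 + 0\{b,c,d} + a.(0 | 0)) ⊢ —a→ u1
  u1 = a.0 + 0\{b,c,d} + a.(0 | 0) ⊢ —a→ u2, —a→ u3
  u2 = 0 ⊢ ·
  u3 = 0 | 0 ⊢ ·
Q's transition system — 4 states:
  v0 = a.(c.0 + 0\{b,c,d} + a.(0 | 0)) ⊢ —a→ v1
  v1 = c.0 + 0\{b,c,d} + a.(0 | 0) ⊢ —a→ v2, —c→ v3
  v2 = 0 | 0 ⊢ ·
  v3 = 0 ⊢ ·
Executing ac from Q (initial set {v0}):
  after a @ step 1: {v1}
  after c @ step 2: {v3}
  Q completes σ.
Executing ac from P (initial set {u0}):
  after a @ step 1: {u1}
  after c @ step 2: ∅  — P cannot continue

NO — witness ⟨ac⟩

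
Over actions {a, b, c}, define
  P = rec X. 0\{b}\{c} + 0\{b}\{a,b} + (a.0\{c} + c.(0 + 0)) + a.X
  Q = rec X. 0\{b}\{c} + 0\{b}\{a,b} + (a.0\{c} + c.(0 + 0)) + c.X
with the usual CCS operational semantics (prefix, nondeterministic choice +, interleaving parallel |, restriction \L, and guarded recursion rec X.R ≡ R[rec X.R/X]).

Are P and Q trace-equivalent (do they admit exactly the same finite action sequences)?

NO — witness ⟨aa⟩

P's transition system — 3 states:
  p0 = rec X. 0\{b}\{c} + 0\{b}\{a,b} + (a.0\{c} + c.(0 + 0)) + a.X → ··a··> p0, ··a··> p1, ··c··> p2
  p1 = 0\{c} → deadlocked
  p2 = 0 + 0 → deadlocked
Q's transition system — 3 states:
  q0 = rec X. 0\{b}\{c} + 0\{b}\{a,b} + (a.0\{c} + c.(0 + 0)) + c.X → ··a··> q1, ··c··> q0, ··c··> q2
  q1 = 0\{c} → deadlocked
  q2 = 0 + 0 → deadlocked
Run σ = ⟨aa⟩ on P: start {p0}
  step 1 (a): {p0, p1}
  step 2 (a): {p0, p1}
  ✓ P
Run σ = ⟨aa⟩ on Q: start {q0}
  step 1 (a): {q1}
  step 2 (a): ∅  — Q cannot continue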